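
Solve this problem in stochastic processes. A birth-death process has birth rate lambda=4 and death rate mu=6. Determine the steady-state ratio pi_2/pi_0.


For birth-death process, pi_n/pi_0 = (lambda/mu)^n
= (4/6)^2
= 0.4444

0.4444


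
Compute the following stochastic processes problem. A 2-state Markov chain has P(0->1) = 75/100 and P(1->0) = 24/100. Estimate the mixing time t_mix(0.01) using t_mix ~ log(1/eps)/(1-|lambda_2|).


lambda_2 = |1 - p01 - p10| = |1 - 0.7500 - 0.2400| = 0.0100
t_mix ~ log(1/eps)/(1 - |lambda_2|)
= log(100)/(1 - 0.0100) = 4.6052/0.9900
= 4.6517

4.6517


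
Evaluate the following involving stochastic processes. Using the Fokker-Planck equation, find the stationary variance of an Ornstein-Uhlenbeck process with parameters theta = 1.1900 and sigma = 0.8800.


Stationary variance = sigma^2 / (2*theta)
= 0.8800^2 / (2*1.1900)
= 0.7744 / 2.3800
= 0.3254

0.3254


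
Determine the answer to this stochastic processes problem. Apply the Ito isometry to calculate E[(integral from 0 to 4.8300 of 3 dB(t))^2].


By Ito isometry: E[(int f dB)^2] = int f^2 dt
= 3^2 * 4.8300
= 9 * 4.8300 = 43.4700

43.4700


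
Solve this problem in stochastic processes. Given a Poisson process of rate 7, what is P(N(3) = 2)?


P(N(t)=k) = (lambda*t)^k * exp(-lambda*t) / k!
lambda*t = 21
= 21^2 * exp(-21) / 2!
= 441 * 7.5826e-10 / 2
= 1.6720e-07

1.6720e-07


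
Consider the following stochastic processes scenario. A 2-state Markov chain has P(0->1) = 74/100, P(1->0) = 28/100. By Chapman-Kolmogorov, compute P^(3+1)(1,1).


P^4 = P^3 * P^1
Computing via matrix multiplication of the transition matrix.
Entry (1,1) of P^4 = 0.7255

0.7255


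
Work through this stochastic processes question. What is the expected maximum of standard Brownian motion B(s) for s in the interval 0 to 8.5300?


E(max B(s)) = sqrt(2t/pi)
= sqrt(2*8.5300/pi)
= sqrt(5.4304)
= 2.3303

2.3303


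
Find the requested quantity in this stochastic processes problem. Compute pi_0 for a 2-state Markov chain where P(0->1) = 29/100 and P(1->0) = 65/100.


Stationary distribution: pi_0 = p10/(p01+p10), pi_1 = p01/(p01+p10)
p01 = 0.2900, p10 = 0.6500
pi_0 = 0.6915

0.6915


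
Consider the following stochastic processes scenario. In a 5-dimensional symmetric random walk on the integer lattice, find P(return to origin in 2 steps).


P(return in 2 steps) = P(reverse first step) = 1/(2d)
= 1/10
= 0.1000

0.1000


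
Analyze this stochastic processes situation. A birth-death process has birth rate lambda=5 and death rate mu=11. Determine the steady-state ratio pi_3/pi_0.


For birth-death process, pi_n/pi_0 = (lambda/mu)^n
= (5/11)^3
= 0.0939

0.0939


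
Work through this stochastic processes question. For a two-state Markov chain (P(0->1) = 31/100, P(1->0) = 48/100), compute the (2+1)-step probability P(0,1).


P^3 = P^2 * P^1
Computing via matrix multiplication of the transition matrix.
Entry (0,1) of P^3 = 0.3888

0.3888


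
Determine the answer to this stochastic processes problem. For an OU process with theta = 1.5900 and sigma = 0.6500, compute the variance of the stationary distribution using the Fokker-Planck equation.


Stationary variance = sigma^2 / (2*theta)
= 0.6500^2 / (2*1.5900)
= 0.4225 / 3.1800
= 0.1329

0.1329


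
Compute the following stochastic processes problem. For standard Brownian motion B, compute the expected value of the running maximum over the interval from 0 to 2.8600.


E(max B(s)) = sqrt(2t/pi)
= sqrt(2*2.8600/pi)
= sqrt(1.8207)
= 1.3493

1.3493


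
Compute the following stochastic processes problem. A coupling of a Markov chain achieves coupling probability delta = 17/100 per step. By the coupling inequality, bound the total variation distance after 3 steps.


TV distance bound <= (1-delta)^n
= (1 - 0.1700)^3
= 0.8300^3
= 0.5718

0.5718


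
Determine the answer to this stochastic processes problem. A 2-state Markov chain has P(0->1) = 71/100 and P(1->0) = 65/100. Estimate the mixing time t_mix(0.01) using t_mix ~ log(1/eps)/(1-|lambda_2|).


lambda_2 = |1 - p01 - p10| = |1 - 0.7100 - 0.6500| = 0.3600
t_mix ~ log(1/eps)/(1 - |lambda_2|)
= log(100)/(1 - 0.3600) = 4.6052/0.6400
= 7.1956

7.1956


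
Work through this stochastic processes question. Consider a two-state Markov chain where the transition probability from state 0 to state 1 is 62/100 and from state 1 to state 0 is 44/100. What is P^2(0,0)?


Computing P^2 by matrix multiplication.
P = [[0.3800, 0.6200], [0.4400, 0.5600]]
After raising P to the power 2:
P^2(0,0) = 0.4172

0.4172


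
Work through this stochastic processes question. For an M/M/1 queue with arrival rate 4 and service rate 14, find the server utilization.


rho = lambda/mu
= 4/14
= 0.2857

0.2857


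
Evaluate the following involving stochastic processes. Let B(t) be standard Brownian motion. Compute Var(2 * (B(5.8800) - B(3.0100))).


Var(alpha*(B(t)-B(s))) = alpha^2 * (t-s)
= 2^2 * (5.8800 - 3.0100)
= 4 * 2.8700
= 11.4800

11.4800


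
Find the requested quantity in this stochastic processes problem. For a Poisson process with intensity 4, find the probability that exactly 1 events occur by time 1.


P(N(t)=k) = (lambda*t)^k * exp(-lambda*t) / k!
lambda*t = 4
= 4^1 * exp(-4) / 1!
= 4 * 0.0183 / 1
= 0.0733

0.0733


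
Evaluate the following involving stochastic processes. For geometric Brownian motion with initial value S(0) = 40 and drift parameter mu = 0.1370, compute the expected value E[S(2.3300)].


E[S(t)] = S(0) * exp(mu * t)
= 40 * exp(0.1370 * 2.3300)
= 40 * 1.3760
= 55.0416

55.0416


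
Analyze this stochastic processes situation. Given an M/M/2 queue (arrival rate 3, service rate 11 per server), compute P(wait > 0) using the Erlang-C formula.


a = lambda/mu = 0.2727
rho = a/c = 0.1364
Erlang-C formula applied:
C(c,a) = 0.0327

0.0327


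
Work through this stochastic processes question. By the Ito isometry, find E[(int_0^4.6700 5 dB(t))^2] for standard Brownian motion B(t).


By Ito isometry: E[(int f dB)^2] = int f^2 dt
= 5^2 * 4.6700
= 25 * 4.6700 = 116.7500

116.7500


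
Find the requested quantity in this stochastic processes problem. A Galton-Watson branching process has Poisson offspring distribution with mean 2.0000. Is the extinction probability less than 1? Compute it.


Since mu = 2.0000 > 1, extinction prob q < 1.
Solve s = exp(mu*(s-1)) iteratively.
q = 0.2032

0.2032


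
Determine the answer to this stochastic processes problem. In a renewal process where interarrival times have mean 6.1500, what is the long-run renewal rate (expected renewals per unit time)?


Long-run renewal rate = 1/E(X)
= 1/6.1500
= 0.1626

0.1626


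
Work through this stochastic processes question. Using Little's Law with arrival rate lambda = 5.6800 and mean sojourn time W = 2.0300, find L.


Little's Law: L = lambda * W
= 5.6800 * 2.0300
= 11.5304

11.5304


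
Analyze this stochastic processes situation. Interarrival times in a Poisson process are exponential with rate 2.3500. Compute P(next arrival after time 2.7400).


P(X > t) = exp(-lambda * t)
= exp(-2.3500 * 2.7400)
= exp(-6.4390) = 0.0016

0.0016


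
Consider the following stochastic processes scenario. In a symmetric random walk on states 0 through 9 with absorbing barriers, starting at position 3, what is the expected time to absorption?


For symmetric RW on 0,...,N with absorbing barriers, E(i) = i*(N-i)
E(3) = 3 * 6 = 18

18


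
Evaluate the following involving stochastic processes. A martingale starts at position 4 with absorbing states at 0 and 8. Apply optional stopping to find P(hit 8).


By optional stopping theorem: E(M at tau) = M(0) = 4
P(hit 8)*8 + P(hit 0)*0 = 4
P(hit 8) = (4 - 0)/(8 - 0) = 1/2 = 0.5000

0.5000


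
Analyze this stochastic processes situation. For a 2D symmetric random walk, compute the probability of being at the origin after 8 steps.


P = C(8,4)^2 / 4^8
= 70^2 / 65536
= 4900 / 65536
= 0.0748

0.0748


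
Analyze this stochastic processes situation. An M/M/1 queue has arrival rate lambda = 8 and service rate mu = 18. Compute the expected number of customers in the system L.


rho = 8/18 = 0.4444
L = rho/(1-rho)
= 0.4444/0.5556
= 0.8000

0.8000


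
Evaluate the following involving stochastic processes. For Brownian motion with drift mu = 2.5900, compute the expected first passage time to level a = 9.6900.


Expected first passage time = a/mu
= 9.6900/2.5900
= 3.7413

3.7413


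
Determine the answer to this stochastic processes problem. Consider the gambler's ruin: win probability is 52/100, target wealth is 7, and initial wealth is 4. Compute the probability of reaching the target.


Gambler's ruin formula:
r = q/p = 0.4800/0.5200 = 0.9231
P(win) = (1 - r^i)/(1 - r^N)
= (1 - 0.9231^4)/(1 - 0.9231^7)
= 0.6387

0.6387


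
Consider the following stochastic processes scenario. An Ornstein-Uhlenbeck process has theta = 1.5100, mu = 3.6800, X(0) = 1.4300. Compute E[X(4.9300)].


E[X(t)] = mu + (X(0) - mu)*exp(-theta*t)
= 3.6800 + (1.4300 - 3.6800)*exp(-1.5100*4.9300)
= 3.6800 + -2.2500 * 5.8477e-04
= 3.6787

3.6787


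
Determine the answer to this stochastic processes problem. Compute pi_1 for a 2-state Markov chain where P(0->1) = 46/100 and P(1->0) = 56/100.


Stationary distribution: pi_0 = p10/(p01+p10), pi_1 = p01/(p01+p10)
p01 = 0.4600, p10 = 0.5600
pi_1 = 0.4510

0.4510


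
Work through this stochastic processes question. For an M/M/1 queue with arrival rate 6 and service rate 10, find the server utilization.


rho = lambda/mu
= 6/10
= 0.6000

0.6000


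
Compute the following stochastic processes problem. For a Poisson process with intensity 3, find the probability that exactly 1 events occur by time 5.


P(N(t)=k) = (lambda*t)^k * exp(-lambda*t) / k!
lambda*t = 15
= 15^1 * exp(-15) / 1!
= 15 * 3.0590e-07 / 1
= 4.5885e-06

4.5885e-06


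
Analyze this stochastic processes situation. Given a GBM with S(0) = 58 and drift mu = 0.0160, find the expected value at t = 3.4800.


E[S(t)] = S(0) * exp(mu * t)
= 58 * exp(0.0160 * 3.4800)
= 58 * 1.0573
= 61.3210

61.3210


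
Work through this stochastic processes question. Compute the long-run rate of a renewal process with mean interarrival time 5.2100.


Long-run renewal rate = 1/E(X)
= 1/5.2100
= 0.1919

0.1919


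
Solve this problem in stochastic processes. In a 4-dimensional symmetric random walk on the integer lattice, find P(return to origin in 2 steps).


P(return in 2 steps) = P(reverse first step) = 1/(2d)
= 1/8
= 0.1250

0.1250


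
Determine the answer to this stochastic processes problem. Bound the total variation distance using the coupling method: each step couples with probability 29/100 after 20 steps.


TV distance bound <= (1-delta)^n
= (1 - 0.2900)^20
= 0.7100^20
= 0.0011

0.0011


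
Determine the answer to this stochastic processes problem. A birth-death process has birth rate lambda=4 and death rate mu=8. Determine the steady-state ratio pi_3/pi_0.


For birth-death process, pi_n/pi_0 = (lambda/mu)^n
= (4/8)^3
= 0.1250

0.1250


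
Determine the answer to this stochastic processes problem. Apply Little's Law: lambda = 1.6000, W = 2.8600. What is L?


Little's Law: L = lambda * W
= 1.6000 * 2.8600
= 4.5760

4.5760


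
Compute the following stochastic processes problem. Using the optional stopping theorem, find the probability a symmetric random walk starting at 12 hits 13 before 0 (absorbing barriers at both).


By optional stopping theorem: E(M at tau) = M(0) = 12
P(hit 13)*13 + P(hit 0)*0 = 12
P(hit 13) = (12 - 0)/(13 - 0) = 12/13 = 0.9231

0.9231


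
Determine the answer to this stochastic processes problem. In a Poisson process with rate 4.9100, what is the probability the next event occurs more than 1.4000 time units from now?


P(X > t) = exp(-lambda * t)
= exp(-4.9100 * 1.4000)
= exp(-6.8740) = 0.0010

0.0010


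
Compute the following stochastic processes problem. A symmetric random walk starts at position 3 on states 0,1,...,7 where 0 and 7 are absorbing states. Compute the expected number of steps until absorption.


For symmetric RW on 0,...,N with absorbing barriers, E(i) = i*(N-i)
E(3) = 3 * 4 = 12

12


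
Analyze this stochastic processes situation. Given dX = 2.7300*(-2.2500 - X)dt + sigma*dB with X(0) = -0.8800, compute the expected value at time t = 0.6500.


E[X(t)] = mu + (X(0) - mu)*exp(-theta*t)
= -2.2500 + (-0.8800 - -2.2500)*exp(-2.7300*0.6500)
= -2.2500 + 1.3700 * 0.1696
= -2.0177

-2.0177


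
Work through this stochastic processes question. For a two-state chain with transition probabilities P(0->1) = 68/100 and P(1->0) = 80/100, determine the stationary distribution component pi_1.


Stationary distribution: pi_0 = p10/(p01+p10), pi_1 = p01/(p01+p10)
p01 = 0.6800, p10 = 0.8000
pi_1 = 0.4595

0.4595


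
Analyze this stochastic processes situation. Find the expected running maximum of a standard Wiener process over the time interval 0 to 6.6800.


E(max B(s)) = sqrt(2t/pi)
= sqrt(2*6.6800/pi)
= sqrt(4.2526)
= 2.0622

2.0622


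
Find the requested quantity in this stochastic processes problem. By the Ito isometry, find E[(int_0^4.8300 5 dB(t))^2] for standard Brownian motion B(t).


By Ito isometry: E[(int f dB)^2] = int f^2 dt
= 5^2 * 4.8300
= 25 * 4.8300 = 120.7500

120.7500


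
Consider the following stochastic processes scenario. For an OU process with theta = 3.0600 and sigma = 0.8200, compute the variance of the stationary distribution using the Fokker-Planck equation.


Stationary variance = sigma^2 / (2*theta)
= 0.8200^2 / (2*3.0600)
= 0.6724 / 6.1200
= 0.1099

0.1099


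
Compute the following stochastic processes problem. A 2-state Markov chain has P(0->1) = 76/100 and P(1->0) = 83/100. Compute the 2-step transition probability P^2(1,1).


Computing P^2 by matrix multiplication.
P = [[0.2400, 0.7600], [0.8300, 0.1700]]
After raising P to the power 2:
P^2(1,1) = 0.6597

0.6597


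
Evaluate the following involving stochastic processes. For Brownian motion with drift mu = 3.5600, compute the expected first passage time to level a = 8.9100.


Expected first passage time = a/mu
= 8.9100/3.5600
= 2.5028

2.5028


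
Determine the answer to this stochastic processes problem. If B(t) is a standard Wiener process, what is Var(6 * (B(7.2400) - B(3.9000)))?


Var(alpha*(B(t)-B(s))) = alpha^2 * (t-s)
= 6^2 * (7.2400 - 3.9000)
= 36 * 3.3400
= 120.2400

120.2400


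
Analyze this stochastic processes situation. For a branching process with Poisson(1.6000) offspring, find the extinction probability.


Since mu = 1.6000 > 1, extinction prob q < 1.
Solve s = exp(mu*(s-1)) iteratively.
q = 0.3580

0.3580


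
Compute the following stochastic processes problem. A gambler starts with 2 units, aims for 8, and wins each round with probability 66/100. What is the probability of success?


Gambler's ruin formula:
r = q/p = 0.3400/0.6600 = 0.5152
P(win) = (1 - r^i)/(1 - r^N)
= (1 - 0.5152^2)/(1 - 0.5152^8)
= 0.7383

0.7383


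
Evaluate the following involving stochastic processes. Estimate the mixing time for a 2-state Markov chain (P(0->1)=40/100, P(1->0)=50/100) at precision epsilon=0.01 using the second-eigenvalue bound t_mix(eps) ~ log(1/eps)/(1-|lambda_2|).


lambda_2 = |1 - p01 - p10| = |1 - 0.4000 - 0.5000| = 0.1000
t_mix ~ log(1/eps)/(1 - |lambda_2|)
= log(100)/(1 - 0.1000) = 4.6052/0.9000
= 5.1169

5.1169


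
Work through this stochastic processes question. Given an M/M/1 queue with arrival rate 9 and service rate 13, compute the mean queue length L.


rho = 9/13 = 0.6923
L = rho/(1-rho)
= 0.6923/0.3077
= 2.2500

2.2500


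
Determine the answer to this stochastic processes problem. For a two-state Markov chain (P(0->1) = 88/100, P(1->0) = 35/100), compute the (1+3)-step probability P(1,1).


P^4 = P^1 * P^3
Computing via matrix multiplication of the transition matrix.
Entry (1,1) of P^4 = 0.7162

0.7162


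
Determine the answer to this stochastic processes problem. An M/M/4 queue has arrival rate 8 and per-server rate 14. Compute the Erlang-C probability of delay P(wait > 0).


a = lambda/mu = 0.5714
rho = a/c = 0.1429
Erlang-C formula applied:
C(c,a) = 0.0029

0.0029


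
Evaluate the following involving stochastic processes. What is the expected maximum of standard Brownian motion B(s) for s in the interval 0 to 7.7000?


E(max B(s)) = sqrt(2t/pi)
= sqrt(2*7.7000/pi)
= sqrt(4.9020)
= 2.2140

2.2140


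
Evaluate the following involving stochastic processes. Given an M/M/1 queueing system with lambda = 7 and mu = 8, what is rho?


rho = lambda/mu
= 7/8
= 0.8750

0.8750


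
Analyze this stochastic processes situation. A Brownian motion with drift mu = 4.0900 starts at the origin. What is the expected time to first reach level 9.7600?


Expected first passage time = a/mu
= 9.7600/4.0900
= 2.3863

2.3863


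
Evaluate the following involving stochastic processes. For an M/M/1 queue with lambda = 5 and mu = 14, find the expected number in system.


rho = 5/14 = 0.3571
L = rho/(1-rho)
= 0.3571/0.6429
= 0.5556

0.5556


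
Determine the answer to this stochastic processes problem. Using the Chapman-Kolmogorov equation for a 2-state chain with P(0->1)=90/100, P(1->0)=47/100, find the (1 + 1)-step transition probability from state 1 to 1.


P^2 = P^1 * P^1
Computing via matrix multiplication of the transition matrix.
Entry (1,1) of P^2 = 0.7039

0.7039


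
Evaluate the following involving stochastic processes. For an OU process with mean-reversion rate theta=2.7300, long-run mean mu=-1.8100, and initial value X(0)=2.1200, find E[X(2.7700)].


E[X(t)] = mu + (X(0) - mu)*exp(-theta*t)
= -1.8100 + (2.1200 - -1.8100)*exp(-2.7300*2.7700)
= -1.8100 + 3.9300 * 5.1978e-04
= -1.8080

-1.8080


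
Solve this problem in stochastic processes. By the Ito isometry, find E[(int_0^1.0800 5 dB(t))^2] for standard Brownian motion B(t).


By Ito isometry: E[(int f dB)^2] = int f^2 dt
= 5^2 * 1.0800
= 25 * 1.0800 = 27.0000

27.0000


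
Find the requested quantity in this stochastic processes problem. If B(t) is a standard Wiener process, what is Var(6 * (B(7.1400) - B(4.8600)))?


Var(alpha*(B(t)-B(s))) = alpha^2 * (t-s)
= 6^2 * (7.1400 - 4.8600)
= 36 * 2.2800
= 82.0800

82.0800


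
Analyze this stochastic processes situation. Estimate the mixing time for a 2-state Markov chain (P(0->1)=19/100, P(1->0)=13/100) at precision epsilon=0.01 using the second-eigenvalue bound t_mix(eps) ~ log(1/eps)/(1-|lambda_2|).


lambda_2 = |1 - p01 - p10| = |1 - 0.1900 - 0.1300| = 0.6800
t_mix ~ log(1/eps)/(1 - |lambda_2|)
= log(100)/(1 - 0.6800) = 4.6052/0.3200
= 14.3912

14.3912


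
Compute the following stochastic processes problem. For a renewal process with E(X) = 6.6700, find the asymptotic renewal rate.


Long-run renewal rate = 1/E(X)
= 1/6.6700
= 0.1499

0.1499


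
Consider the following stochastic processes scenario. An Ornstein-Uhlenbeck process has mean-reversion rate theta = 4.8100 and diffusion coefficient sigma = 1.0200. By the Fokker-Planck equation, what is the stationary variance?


Stationary variance = sigma^2 / (2*theta)
= 1.0200^2 / (2*4.8100)
= 1.0404 / 9.6200
= 0.1081

0.1081


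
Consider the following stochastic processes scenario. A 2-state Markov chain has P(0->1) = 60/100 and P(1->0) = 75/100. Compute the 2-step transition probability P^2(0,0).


Computing P^2 by matrix multiplication.
P = [[0.4000, 0.6000], [0.7500, 0.2500]]
After raising P to the power 2:
P^2(0,0) = 0.6100

0.6100


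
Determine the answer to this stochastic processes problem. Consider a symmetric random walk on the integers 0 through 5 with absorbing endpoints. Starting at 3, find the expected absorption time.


For symmetric RW on 0,...,N with absorbing barriers, E(i) = i*(N-i)
E(3) = 3 * 2 = 6

6


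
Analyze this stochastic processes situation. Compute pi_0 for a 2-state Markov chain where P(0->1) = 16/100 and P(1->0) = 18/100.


Stationary distribution: pi_0 = p10/(p01+p10), pi_1 = p01/(p01+p10)
p01 = 0.1600, p10 = 0.1800
pi_0 = 0.5294

0.5294


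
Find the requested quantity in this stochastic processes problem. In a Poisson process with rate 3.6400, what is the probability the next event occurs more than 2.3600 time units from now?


P(X > t) = exp(-lambda * t)
= exp(-3.6400 * 2.3600)
= exp(-8.5904) = 1.8588e-04

1.8588e-04


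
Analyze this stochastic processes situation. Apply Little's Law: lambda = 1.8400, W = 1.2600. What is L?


Little's Law: L = lambda * W
= 1.8400 * 1.2600
= 2.3184

2.3184


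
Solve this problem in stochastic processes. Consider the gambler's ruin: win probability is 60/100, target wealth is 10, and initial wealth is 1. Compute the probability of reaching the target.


Gambler's ruin formula:
r = q/p = 0.4000/0.6000 = 0.6667
P(win) = (1 - r^i)/(1 - r^N)
= (1 - 0.6667^1)/(1 - 0.6667^10)
= 0.3392

0.3392


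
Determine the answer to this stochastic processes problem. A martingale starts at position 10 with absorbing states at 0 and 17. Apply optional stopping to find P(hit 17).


By optional stopping theorem: E(M at tau) = M(0) = 10
P(hit 17)*17 + P(hit 0)*0 = 10
P(hit 17) = (10 - 0)/(17 - 0) = 10/17 = 0.5882

0.5882


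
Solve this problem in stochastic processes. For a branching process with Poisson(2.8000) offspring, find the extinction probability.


Since mu = 2.8000 > 1, extinction prob q < 1.
Solve s = exp(mu*(s-1)) iteratively.
q = 0.0750

0.0750


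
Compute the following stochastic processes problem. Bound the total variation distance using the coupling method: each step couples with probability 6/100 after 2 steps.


TV distance bound <= (1-delta)^n
= (1 - 0.0600)^2
= 0.9400^2
= 0.8836

0.8836


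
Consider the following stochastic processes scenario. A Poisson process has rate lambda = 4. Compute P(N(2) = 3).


P(N(t)=k) = (lambda*t)^k * exp(-lambda*t) / k!
lambda*t = 8
= 8^3 * exp(-8) / 3!
= 512 * 3.3546e-04 / 6
= 0.0286

0.0286


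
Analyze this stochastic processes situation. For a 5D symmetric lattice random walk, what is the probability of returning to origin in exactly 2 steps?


P(return in 2 steps) = P(reverse first step) = 1/(2d)
= 1/10
= 0.1000

0.1000


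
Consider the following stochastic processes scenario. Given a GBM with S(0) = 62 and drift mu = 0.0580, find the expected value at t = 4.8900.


E[S(t)] = S(0) * exp(mu * t)
= 62 * exp(0.0580 * 4.8900)
= 62 * 1.3279
= 82.3315

82.3315


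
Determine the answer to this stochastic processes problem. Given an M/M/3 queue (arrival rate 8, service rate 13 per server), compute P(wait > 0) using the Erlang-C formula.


a = lambda/mu = 0.6154
rho = a/c = 0.2051
Erlang-C formula applied:
C(c,a) = 0.0264

0.0264


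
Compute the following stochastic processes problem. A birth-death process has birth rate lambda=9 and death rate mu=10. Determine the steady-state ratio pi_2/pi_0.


For birth-death process, pi_n/pi_0 = (lambda/mu)^n
= (9/10)^2
= 0.8100

0.8100


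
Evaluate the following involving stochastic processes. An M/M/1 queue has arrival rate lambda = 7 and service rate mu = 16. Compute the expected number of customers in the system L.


rho = 7/16 = 0.4375
L = rho/(1-rho)
= 0.4375/0.5625
= 0.7778

0.7778


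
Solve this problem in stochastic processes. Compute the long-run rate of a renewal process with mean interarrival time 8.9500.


Long-run renewal rate = 1/E(X)
= 1/8.9500
= 0.1117

0.1117


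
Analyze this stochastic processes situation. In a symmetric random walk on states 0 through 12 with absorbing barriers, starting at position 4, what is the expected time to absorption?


For symmetric RW on 0,...,N with absorbing barriers, E(i) = i*(N-i)
E(4) = 4 * 8 = 32

32


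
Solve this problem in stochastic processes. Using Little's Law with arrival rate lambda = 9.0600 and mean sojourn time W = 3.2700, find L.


Little's Law: L = lambda * W
= 9.0600 * 3.2700
= 29.6262

29.6262


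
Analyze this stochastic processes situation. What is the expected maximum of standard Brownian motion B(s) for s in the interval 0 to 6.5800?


E(max B(s)) = sqrt(2t/pi)
= sqrt(2*6.5800/pi)
= sqrt(4.1890)
= 2.0467

2.0467


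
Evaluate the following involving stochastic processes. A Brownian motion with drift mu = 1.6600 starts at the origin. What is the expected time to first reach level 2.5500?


Expected first passage time = a/mu
= 2.5500/1.6600
= 1.5361

1.5361


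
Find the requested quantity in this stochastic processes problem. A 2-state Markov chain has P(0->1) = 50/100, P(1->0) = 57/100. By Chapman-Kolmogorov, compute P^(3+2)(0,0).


P^5 = P^3 * P^2
Computing via matrix multiplication of the transition matrix.
Entry (0,0) of P^5 = 0.5327

0.5327


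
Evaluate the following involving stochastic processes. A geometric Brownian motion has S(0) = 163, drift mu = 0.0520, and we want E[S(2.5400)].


E[S(t)] = S(0) * exp(mu * t)
= 163 * exp(0.0520 * 2.5400)
= 163 * 1.1412
= 186.0155

186.0155


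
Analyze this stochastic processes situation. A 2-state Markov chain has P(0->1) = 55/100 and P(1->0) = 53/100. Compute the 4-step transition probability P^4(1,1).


Computing P^4 by matrix multiplication.
P = [[0.4500, 0.5500], [0.5300, 0.4700]]
After raising P to the power 4:
P^4(1,1) = 0.5093

0.5093


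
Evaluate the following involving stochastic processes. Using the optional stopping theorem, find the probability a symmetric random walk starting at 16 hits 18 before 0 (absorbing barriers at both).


By optional stopping theorem: E(M at tau) = M(0) = 16
P(hit 18)*18 + P(hit 0)*0 = 16
P(hit 18) = (16 - 0)/(18 - 0) = 8/9 = 0.8889

0.8889


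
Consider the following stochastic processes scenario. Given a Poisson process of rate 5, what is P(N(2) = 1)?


P(N(t)=k) = (lambda*t)^k * exp(-lambda*t) / k!
lambda*t = 10
= 10^1 * exp(-10) / 1!
= 10 * 4.5400e-05 / 1
= 4.5400e-04

4.5400e-04


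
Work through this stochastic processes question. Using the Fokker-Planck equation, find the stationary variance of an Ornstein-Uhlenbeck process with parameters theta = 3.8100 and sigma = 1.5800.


Stationary variance = sigma^2 / (2*theta)
= 1.5800^2 / (2*3.8100)
= 2.4964 / 7.6200
= 0.3276

0.3276


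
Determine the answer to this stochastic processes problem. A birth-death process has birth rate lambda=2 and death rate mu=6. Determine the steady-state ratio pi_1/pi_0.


For birth-death process, pi_n/pi_0 = (lambda/mu)^n
= (2/6)^1
= 0.3333

0.3333


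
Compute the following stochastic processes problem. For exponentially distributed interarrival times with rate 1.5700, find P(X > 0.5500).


P(X > t) = exp(-lambda * t)
= exp(-1.5700 * 0.5500)
= exp(-0.8635) = 0.4217

0.4217


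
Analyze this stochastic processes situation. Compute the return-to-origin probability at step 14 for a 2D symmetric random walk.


P = C(14,7)^2 / 4^14
= 3432^2 / 268435456
= 11778624 / 268435456
= 0.0439

0.0439


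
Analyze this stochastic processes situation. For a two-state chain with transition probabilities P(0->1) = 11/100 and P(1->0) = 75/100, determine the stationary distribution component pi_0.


Stationary distribution: pi_0 = p10/(p01+p10), pi_1 = p01/(p01+p10)
p01 = 0.1100, p10 = 0.7500
pi_0 = 0.8721

0.8721


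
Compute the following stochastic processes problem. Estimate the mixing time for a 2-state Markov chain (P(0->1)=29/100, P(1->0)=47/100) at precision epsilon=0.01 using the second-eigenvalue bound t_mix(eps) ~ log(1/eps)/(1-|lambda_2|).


lambda_2 = |1 - p01 - p10| = |1 - 0.2900 - 0.4700| = 0.2400
t_mix ~ log(1/eps)/(1 - |lambda_2|)
= log(100)/(1 - 0.2400) = 4.6052/0.7600
= 6.0594

6.0594


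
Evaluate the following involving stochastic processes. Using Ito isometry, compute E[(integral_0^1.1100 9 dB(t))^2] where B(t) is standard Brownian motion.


By Ito isometry: E[(int f dB)^2] = int f^2 dt
= 9^2 * 1.1100
= 81 * 1.1100 = 89.9100

89.9100


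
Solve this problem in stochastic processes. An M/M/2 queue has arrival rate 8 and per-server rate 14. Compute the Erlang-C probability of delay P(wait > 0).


a = lambda/mu = 0.5714
rho = a/c = 0.2857
Erlang-C formula applied:
C(c,a) = 0.1270

0.1270


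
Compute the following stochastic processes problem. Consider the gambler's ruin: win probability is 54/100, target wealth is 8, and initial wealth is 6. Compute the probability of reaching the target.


Gambler's ruin formula:
r = q/p = 0.4600/0.5400 = 0.8519
P(win) = (1 - r^i)/(1 - r^N)
= (1 - 0.8519^6)/(1 - 0.8519^8)
= 0.8550

0.8550


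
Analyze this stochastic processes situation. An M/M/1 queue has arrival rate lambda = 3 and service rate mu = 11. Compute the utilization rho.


rho = lambda/mu
= 3/11
= 0.2727

0.2727


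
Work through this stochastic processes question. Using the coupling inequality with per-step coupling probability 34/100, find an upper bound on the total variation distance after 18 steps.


TV distance bound <= (1-delta)^n
= (1 - 0.3400)^18
= 0.6600^18
= 5.6466e-04

5.6466e-04


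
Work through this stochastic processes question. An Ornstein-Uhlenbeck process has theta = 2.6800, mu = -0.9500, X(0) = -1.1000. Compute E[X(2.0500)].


E[X(t)] = mu + (X(0) - mu)*exp(-theta*t)
= -0.9500 + (-1.1000 - -0.9500)*exp(-2.6800*2.0500)
= -0.9500 + -0.1500 * 0.0041
= -0.9506

-0.9506


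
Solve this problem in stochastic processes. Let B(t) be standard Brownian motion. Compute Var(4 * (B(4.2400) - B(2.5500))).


Var(alpha*(B(t)-B(s))) = alpha^2 * (t-s)
= 4^2 * (4.2400 - 2.5500)
= 16 * 1.6900
= 27.0400

27.0400


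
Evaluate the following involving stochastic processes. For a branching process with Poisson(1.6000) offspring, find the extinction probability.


Since mu = 1.6000 > 1, extinction prob q < 1.
Solve s = exp(mu*(s-1)) iteratively.
q = 0.3580

0.3580


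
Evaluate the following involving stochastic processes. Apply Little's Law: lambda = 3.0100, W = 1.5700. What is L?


Little's Law: L = lambda * W
= 3.0100 * 1.5700
= 4.7257

4.7257


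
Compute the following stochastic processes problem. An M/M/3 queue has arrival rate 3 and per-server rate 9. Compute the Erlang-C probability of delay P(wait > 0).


a = lambda/mu = 0.3333
rho = a/c = 0.1111
Erlang-C formula applied:
C(c,a) = 0.0050

0.0050


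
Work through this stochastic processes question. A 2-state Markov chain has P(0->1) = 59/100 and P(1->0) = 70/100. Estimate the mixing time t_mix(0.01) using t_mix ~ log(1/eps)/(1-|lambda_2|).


lambda_2 = |1 - p01 - p10| = |1 - 0.5900 - 0.7000| = 0.2900
t_mix ~ log(1/eps)/(1 - |lambda_2|)
= log(100)/(1 - 0.2900) = 4.6052/0.7100
= 6.4862

6.4862


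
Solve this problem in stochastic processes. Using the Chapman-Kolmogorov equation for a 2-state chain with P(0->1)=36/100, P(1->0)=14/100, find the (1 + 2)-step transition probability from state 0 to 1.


P^3 = P^1 * P^2
Computing via matrix multiplication of the transition matrix.
Entry (0,1) of P^3 = 0.6300

0.6300


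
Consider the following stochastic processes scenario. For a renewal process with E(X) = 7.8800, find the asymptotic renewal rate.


Long-run renewal rate = 1/E(X)
= 1/7.8800
= 0.1269

0.1269


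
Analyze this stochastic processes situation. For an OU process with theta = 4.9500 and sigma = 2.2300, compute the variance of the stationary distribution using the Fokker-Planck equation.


Stationary variance = sigma^2 / (2*theta)
= 2.2300^2 / (2*4.9500)
= 4.9729 / 9.9000
= 0.5023

0.5023


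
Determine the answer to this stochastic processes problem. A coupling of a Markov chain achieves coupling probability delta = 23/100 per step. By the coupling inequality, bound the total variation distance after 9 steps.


TV distance bound <= (1-delta)^n
= (1 - 0.2300)^9
= 0.7700^9
= 0.0952

0.0952


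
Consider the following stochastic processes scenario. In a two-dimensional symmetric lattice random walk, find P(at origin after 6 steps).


P = C(6,3)^2 / 4^6
= 20^2 / 4096
= 400 / 4096
= 0.0977

0.0977


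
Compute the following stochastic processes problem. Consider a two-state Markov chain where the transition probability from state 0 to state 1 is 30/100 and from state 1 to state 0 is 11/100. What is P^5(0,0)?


Computing P^5 by matrix multiplication.
P = [[0.7000, 0.3000], [0.1100, 0.8900]]
After raising P to the power 5:
P^5(0,0) = 0.3206

0.3206


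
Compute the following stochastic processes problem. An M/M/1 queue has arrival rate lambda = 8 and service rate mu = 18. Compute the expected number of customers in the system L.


rho = 8/18 = 0.4444
L = rho/(1-rho)
= 0.4444/0.5556
= 0.8000

0.8000


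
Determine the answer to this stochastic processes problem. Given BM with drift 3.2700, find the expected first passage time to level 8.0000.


Expected first passage time = a/mu
= 8.0000/3.2700
= 2.4465

2.4465


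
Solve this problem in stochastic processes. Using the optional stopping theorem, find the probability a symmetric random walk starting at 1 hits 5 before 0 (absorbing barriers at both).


By optional stopping theorem: E(M at tau) = M(0) = 1
P(hit 5)*5 + P(hit 0)*0 = 1
P(hit 5) = (1 - 0)/(5 - 0) = 1/5 = 0.2000

0.2000


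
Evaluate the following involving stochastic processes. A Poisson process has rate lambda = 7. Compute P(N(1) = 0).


P(N(t)=k) = (lambda*t)^k * exp(-lambda*t) / k!
lambda*t = 7
= 7^0 * exp(-7) / 0!
= 1 * 9.1188e-04 / 1
= 9.1188e-04

9.1188e-04


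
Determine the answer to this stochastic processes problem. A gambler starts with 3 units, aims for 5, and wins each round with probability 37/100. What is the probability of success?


Gambler's ruin formula:
r = q/p = 0.6300/0.3700 = 1.7027
P(win) = (1 - r^i)/(1 - r^N)
= (1 - 1.7027^3)/(1 - 1.7027^5)
= 0.2957

0.2957


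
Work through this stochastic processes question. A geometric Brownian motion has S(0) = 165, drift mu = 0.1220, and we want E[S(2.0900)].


E[S(t)] = S(0) * exp(mu * t)
= 165 * exp(0.1220 * 2.0900)
= 165 * 1.2904
= 212.9219

212.9219


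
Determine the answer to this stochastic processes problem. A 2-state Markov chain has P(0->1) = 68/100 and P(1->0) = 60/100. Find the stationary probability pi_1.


Stationary distribution: pi_0 = p10/(p01+p10), pi_1 = p01/(p01+p10)
p01 = 0.6800, p10 = 0.6000
pi_1 = 0.5312

0.5312


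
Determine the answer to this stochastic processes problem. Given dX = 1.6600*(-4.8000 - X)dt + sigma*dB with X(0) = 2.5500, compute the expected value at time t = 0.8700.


E[X(t)] = mu + (X(0) - mu)*exp(-theta*t)
= -4.8000 + (2.5500 - -4.8000)*exp(-1.6600*0.8700)
= -4.8000 + 7.3500 * 0.2359
= -3.0659

-3.0659


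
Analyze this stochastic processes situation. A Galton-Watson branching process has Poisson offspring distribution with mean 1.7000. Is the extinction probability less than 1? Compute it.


Since mu = 1.7000 > 1, extinction prob q < 1.
Solve s = exp(mu*(s-1)) iteratively.
q = 0.3088

0.3088


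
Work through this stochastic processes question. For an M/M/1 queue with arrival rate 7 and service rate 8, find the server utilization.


rho = lambda/mu
= 7/8
= 0.8750

0.8750


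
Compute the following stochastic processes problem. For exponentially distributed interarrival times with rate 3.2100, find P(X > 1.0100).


P(X > t) = exp(-lambda * t)
= exp(-3.2100 * 1.0100)
= exp(-3.2421) = 0.0391

0.0391


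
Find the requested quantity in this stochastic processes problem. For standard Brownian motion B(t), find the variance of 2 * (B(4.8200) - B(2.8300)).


Var(alpha*(B(t)-B(s))) = alpha^2 * (t-s)
= 2^2 * (4.8200 - 2.8300)
= 4 * 1.9900
= 7.9600

7.9600


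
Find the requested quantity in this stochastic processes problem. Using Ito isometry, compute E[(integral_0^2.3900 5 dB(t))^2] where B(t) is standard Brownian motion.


By Ito isometry: E[(int f dB)^2] = int f^2 dt
= 5^2 * 2.3900
= 25 * 2.3900 = 59.7500

59.7500


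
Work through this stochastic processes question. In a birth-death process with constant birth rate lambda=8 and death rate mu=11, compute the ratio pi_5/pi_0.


For birth-death process, pi_n/pi_0 = (lambda/mu)^n
= (8/11)^5
= 0.2035

0.2035


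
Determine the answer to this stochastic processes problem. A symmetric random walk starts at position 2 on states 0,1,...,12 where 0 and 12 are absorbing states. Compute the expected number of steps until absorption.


For symmetric RW on 0,...,N with absorbing barriers, E(i) = i*(N-i)
E(2) = 2 * 10 = 20

20


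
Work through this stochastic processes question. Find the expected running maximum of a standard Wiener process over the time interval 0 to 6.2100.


E(max B(s)) = sqrt(2t/pi)
= sqrt(2*6.2100/pi)
= sqrt(3.9534)
= 1.9883

1.9883


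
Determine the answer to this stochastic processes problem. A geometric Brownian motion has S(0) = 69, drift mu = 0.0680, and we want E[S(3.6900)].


E[S(t)] = S(0) * exp(mu * t)
= 69 * exp(0.0680 * 3.6900)
= 69 * 1.2852
= 88.6793

88.6793


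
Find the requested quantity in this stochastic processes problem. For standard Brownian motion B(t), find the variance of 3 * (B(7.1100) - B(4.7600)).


Var(alpha*(B(t)-B(s))) = alpha^2 * (t-s)
= 3^2 * (7.1100 - 4.7600)
= 9 * 2.3500
= 21.1500

21.1500


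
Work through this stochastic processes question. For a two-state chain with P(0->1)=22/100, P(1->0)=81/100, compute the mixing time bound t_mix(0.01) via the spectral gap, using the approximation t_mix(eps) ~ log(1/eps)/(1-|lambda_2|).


lambda_2 = |1 - p01 - p10| = |1 - 0.2200 - 0.8100| = 0.0300
t_mix ~ log(1/eps)/(1 - |lambda_2|)
= log(100)/(1 - 0.0300) = 4.6052/0.9700
= 4.7476

4.7476


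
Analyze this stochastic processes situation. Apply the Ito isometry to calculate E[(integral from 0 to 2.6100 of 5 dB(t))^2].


By Ito isometry: E[(int f dB)^2] = int f^2 dt
= 5^2 * 2.6100
= 25 * 2.6100 = 65.2500

65.2500


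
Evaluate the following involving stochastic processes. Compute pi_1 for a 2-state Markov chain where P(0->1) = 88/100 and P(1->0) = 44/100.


Stationary distribution: pi_0 = p10/(p01+p10), pi_1 = p01/(p01+p10)
p01 = 0.8800, p10 = 0.4400
pi_1 = 0.6667

0.6667


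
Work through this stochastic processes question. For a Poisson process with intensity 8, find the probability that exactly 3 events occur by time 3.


P(N(t)=k) = (lambda*t)^k * exp(-lambda*t) / k!
lambda*t = 24
= 24^3 * exp(-24) / 3!
= 13824 * 3.7751e-11 / 6
= 8.6979e-08

8.6979e-08


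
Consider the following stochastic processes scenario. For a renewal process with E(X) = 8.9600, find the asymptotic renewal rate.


Long-run renewal rate = 1/E(X)
= 1/8.9600
= 0.1116

0.1116


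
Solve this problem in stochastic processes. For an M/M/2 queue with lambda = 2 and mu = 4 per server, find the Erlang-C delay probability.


a = lambda/mu = 0.5000
rho = a/c = 0.2500
Erlang-C formula applied:
C(c,a) = 0.1000

0.1000


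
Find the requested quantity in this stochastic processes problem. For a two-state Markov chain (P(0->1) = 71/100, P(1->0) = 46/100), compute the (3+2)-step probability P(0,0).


P^5 = P^3 * P^2
Computing via matrix multiplication of the transition matrix.
Entry (0,0) of P^5 = 0.3931

0.3931


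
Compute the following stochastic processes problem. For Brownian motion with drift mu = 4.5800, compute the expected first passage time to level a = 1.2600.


Expected first passage time = a/mu
= 1.2600/4.5800
= 0.2751

0.2751


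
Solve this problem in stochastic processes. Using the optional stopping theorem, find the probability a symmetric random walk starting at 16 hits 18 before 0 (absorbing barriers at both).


By optional stopping theorem: E(M at tau) = M(0) = 16
P(hit 18)*18 + P(hit 0)*0 = 16
P(hit 18) = (16 - 0)/(18 - 0) = 8/9 = 0.8889

0.8889


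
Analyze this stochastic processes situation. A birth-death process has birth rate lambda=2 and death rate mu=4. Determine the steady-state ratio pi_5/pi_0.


For birth-death process, pi_n/pi_0 = (lambda/mu)^n
= (2/4)^5
= 0.0312

0.0312
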